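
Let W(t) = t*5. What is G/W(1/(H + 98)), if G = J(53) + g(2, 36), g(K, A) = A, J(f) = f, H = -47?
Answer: 4539/5 ≈ 907.80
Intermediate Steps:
W(t) = 5*t
G = 89 (G = 53 + 36 = 89)
G/W(1/(H + 98)) = 89/((5/(-47 + 98))) = 89/((5/51)) = 89/((5*(1/51))) = 89/(5/51) = 89*(51/5) = 4539/5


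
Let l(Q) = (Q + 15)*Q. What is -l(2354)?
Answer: -5576626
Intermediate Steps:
l(Q) = Q*(15 + Q) (l(Q) = (15 + Q)*Q = Q*(15 + Q))
-l(2354) = -2354*(15 + 2354) = -2354*2369 = -1*5576626 = -5576626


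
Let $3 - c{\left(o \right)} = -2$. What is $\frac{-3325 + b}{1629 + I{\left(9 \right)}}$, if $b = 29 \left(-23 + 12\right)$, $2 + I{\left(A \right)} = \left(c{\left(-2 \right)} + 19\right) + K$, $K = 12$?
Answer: $- \frac{3644}{1663} \approx -2.1912$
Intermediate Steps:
$c{\left(o \right)} = 5$ ($c{\left(o \right)} = 3 - -2 = 3 + 2 = 5$)
$I{\left(A \right)} = 34$ ($I{\left(A \right)} = -2 + \left(\left(5 + 19\right) + 12\right) = -2 + \left(24 + 12\right) = -2 + 36 = 34$)
$b = -319$ ($b = 29 \left(-11\right) = -319$)
$\frac{-3325 + b}{1629 + I{\left(9 \right)}} = \frac{-3325 - 319}{1629 + 34} = - \frac{3644}{1663}$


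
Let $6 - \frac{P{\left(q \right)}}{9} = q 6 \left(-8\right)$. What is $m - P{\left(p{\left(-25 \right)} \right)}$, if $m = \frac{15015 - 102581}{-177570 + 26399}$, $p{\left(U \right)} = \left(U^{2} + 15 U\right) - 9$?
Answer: $- \frac{15746790820}{151171} \approx -1.0417 \cdot 10^{5}$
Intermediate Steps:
$p{\left(U \right)} = -9 + U^{2} + 15 U$
$P{\left(q \right)} = 54 + 432 q$ ($P{\left(q \right)} = 54 - 9 q 6 \left(-8\right) = 54 - 9 \cdot 6 q \left(-8\right) = 54 - 9 \left(- 48 q\right) = 54 + 432 q$)
$m = \frac{87566}{151171}$ ($m = - \frac{87566}{-151171} = \left(-87566\right) \left(- \frac{1}{151171}\right) = \frac{87566}{151171} \approx 0.57925$)
$m - P{\left(p{\left(-25 \right)} \right)} = \frac{87566}{151171} - \left(54 + 432 \left(-9 + \left(-25\right)^{2} + 15 \left(-25\right)\right)\right) = \frac{87566}{151171} - \left(54 + 432 \left(-9 + 625 - 375\right)\right) = \frac{87566}{151171} - \left(54 + 432 \cdot 241\right) = \frac{87566}{151171} - \left(54 + 104112\right) = \frac{87566}{151171} - 104166 = - \frac{15746790820}{151171}$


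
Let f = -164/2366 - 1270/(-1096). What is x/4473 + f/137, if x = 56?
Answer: 1161825155/56752726212 ≈ 0.020472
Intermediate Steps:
f = 706269/648284 (f = -164*1/2366 - 1270*(-1/1096) = -82/1183 + 635/548 = 706269/648284 ≈ 1.0894)
x/4473 + f/137 = 56/4473 + (706269/648284)/137 = 56*(1/4473) + (706269/648284)*(1/137) = 8/639 + 706269/88814908 = 1161825155/56752726212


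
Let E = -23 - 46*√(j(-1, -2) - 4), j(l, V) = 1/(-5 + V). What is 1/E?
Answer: -7/2829 + 2*I*√203/2829 ≈ -0.0024744 + 0.010073*I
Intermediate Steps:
E = -23 - 46*I*√203/7 (E = -23 - 46*√(1/(-5 - 2) - 4) = -23 - 46*√(1/(-7) - 4) = -23 - 46*√(-⅐ - 4) = -23 - 46*I*√203/7 ≈ -23.0 - 93.628*I)
1/E = 1/(-23 - 46*I*√203/7)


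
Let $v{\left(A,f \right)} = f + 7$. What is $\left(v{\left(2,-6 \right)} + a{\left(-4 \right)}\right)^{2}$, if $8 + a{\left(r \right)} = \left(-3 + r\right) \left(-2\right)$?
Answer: $49$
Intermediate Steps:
$a{\left(r \right)} = -2 - 2 r$ ($a{\left(r \right)} = -8 + \left(-3 + r\right) \left(-2\right) = -8 - \left(-6 + 2 r\right) = -2 - 2 r$)
$v{\left(A,f \right)} = 7 + f$
$\left(v{\left(2,-6 \right)} + a{\left(-4 \right)}\right)^{2} = \left(\left(7 - 6\right) - -6\right)^{2} = \left(1 + \left(-2 + 8\right)\right)^{2} = \left(1 + 6\right)^{2} = 7^{2} = 49$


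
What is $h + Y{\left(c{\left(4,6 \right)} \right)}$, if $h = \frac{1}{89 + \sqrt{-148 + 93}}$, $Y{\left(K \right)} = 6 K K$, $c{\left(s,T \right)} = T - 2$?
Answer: $\frac{765785}{7976} - \frac{i \sqrt{55}}{7976} \approx 96.011 - 0.00092981 i$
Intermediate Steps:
$c{\left(s,T \right)} = -2 + T$ ($c{\left(s,T \right)} = T - 2 = -2 + T$)
$Y{\left(K \right)} = 6 K^{2}$
$h = \frac{1}{89 + i \sqrt{55}}$ ($h = \frac{1}{89 + \sqrt{-55}} = \frac{1}{89 + i \sqrt{55}} \approx 0.011158 - 0.00092981 i$)
$h + Y{\left(c{\left(4,6 \right)} \right)} = \left(\frac{89}{7976} - \frac{i \sqrt{55}}{7976}\right) + 6 \left(-2 + 6\right)^{2} = \left(\frac{89}{7976} - \frac{i \sqrt{55}}{7976}\right) + 6 \cdot 4^{2} = \left(\frac{89}{7976} - \frac{i \sqrt{55}}{7976}\right) + 6 \cdot 16 = \left(\frac{89}{7976} - \frac{i \sqrt{55}}{7976}\right) + 96 = \frac{765785}{7976} - \frac{i \sqrt{55}}{7976}$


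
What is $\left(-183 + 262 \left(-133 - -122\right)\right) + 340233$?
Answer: $337168$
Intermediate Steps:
$\left(-183 + 262 \left(-133 - -122\right)\right) + 340233 = \left(-183 + 262 \left(-133 + 122\right)\right) + 340233 = \left(-183 + 262 \left(-11\right)\right) + 340233 = \left(-183 - 2882\right) + 340233 = -3065 + 340233 = 337168$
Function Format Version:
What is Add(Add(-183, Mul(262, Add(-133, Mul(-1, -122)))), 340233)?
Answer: 337168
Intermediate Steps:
Add(Add(-183, Mul(262, Add(-133, Mul(-1, -122)))), 340233) = Add(Add(-183, Mul(262, Add(-133, 122))), 340233) = Add(Add(-183, Mul(262, -11)), 340233) = Add(Add(-183, -2882), 340233) = Add(-3065, 340233) = 337168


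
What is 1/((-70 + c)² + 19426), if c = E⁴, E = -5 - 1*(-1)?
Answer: 1/54022 ≈ 1.8511e-5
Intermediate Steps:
E = -4 (E = -5 + 1 = -4)
c = 256 (c = (-4)⁴ = 256)
1/((-70 + c)² + 19426) = 1/((-70 + 256)² + 19426) = 1/(186² + 19426) = 1/(34596 + 19426) = 1/54022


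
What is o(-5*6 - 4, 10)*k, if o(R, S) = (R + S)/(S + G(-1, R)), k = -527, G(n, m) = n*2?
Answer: 1581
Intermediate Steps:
G(n, m) = 2*n
o(R, S) = (R + S)/(-2 + S) (o(R, S) = (R + S)/(S + 2*(-1)) = (R + S)/(S - 2) = (R + S)/(-2 + S))
o(-5*6 - 4, 10)*k = (((-5*6 - 4) + 10)/(-2 + 10))*(-527) = (((-30 - 4) + 10)/8)*(-527) = ((-34 + 10)/8)*(-527) = ((1/8)*(-24))*(-527) = -3*(-527) = 1581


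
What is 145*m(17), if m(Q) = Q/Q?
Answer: 145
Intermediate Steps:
m(Q) = 1
145*m(17) = 145*1 = 145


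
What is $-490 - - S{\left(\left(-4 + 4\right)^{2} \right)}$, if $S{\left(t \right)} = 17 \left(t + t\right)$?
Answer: $-490$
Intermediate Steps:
$S{\left(t \right)} = 34 t$ ($S{\left(t \right)} = 17 \cdot 2 t = 34 t$)
$-490 - - S{\left(\left(-4 + 4\right)^{2} \right)} = -490 - - 34 \left(-4 + 4\right)^{2} = -490 - - 34 \cdot 0^{2} = -490 - - 34 \cdot 0 = -490 - \left(-1\right) 0 = -490 - 0 = -490 + 0 = -490$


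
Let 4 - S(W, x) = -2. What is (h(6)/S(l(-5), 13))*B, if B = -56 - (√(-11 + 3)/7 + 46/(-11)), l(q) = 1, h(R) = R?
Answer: -570/11 - 2*I*√2/7 ≈ -51.818 - 0.40406*I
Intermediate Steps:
S(W, x) = 6 (S(W, x) = 4 - 1*(-2) = 4 + 2 = 6)
B = -570/11 - 2*I*√2/7 (B = -56 - (√(-8)*(⅐) + 46*(-1/11)) = -56 - ((2*I*√2)*(⅐) - 46/11) = -56 - (2*I*√2/7 - 46/11) = -56 - (-46/11 + 2*I*√2/7) = -56 + (46/11 - 2*I*√2/7) = -570/11 - 2*I*√2/7 ≈ -51.818 - 0.40406*I)
(h(6)/S(l(-5), 13))*B = (6/6)*(-570/11 - 2*I*√2/7) = (6*(⅙))*(-570/11 - 2*I*√2/7) = 1*(-570/11 - 2*I*√2/7) = -570/11 - 2*I*√2/7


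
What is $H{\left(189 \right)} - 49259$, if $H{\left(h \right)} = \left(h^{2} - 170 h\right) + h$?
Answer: $-45479$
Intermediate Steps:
$H{\left(h \right)} = h^{2} - 169 h$
$H{\left(189 \right)} - 49259 = 189 \left(-169 + 189\right) - 49259 = 189 \cdot 20 - 49259 = 3780 - 49259 = -45479$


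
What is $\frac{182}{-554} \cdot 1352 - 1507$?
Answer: $- \frac{540471}{277} \approx -1951.2$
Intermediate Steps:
$\frac{182}{-554} \cdot 1352 - 1507 = 182 \left(- \frac{1}{554}\right) 1352 - 1507 = \left(- \frac{91}{277}\right) 1352 - 1507 = - \frac{123032}{277} - 1507 = - \frac{540471}{277}$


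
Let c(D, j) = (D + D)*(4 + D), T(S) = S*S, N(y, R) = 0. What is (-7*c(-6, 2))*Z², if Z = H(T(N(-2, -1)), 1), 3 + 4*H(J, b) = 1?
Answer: -42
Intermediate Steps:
T(S) = S²
H(J, b) = -½ (H(J, b) = -¾ + (¼)*1 = -¾ + ¼ = -½)
c(D, j) = 2*D*(4 + D) (c(D, j) = (2*D)*(4 + D) = 2*D*(4 + D))
Z = -½ ≈ -0.50000
(-7*c(-6, 2))*Z² = (-14*(-6)*(4 - 6))*(-½)² = -14*(-6)*(-2)*(¼) = -7*24*(¼) = -168*¼ = -42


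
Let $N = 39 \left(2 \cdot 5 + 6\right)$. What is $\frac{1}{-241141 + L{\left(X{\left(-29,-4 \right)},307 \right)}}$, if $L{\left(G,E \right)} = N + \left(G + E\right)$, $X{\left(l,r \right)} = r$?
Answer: $- \frac{1}{240214} \approx -4.163 \cdot 10^{-6}$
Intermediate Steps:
$N = 624$ ($N = 39 \left(10 + 6\right) = 39 \cdot 16 = 624$)
$L{\left(G,E \right)} = 624 + E + G$ ($L{\left(G,E \right)} = 624 + \left(G + E\right) = 624 + \left(E + G\right) = 624 + E + G$)
$\frac{1}{-241141 + L{\left(X{\left(-29,-4 \right)},307 \right)}} = \frac{1}{-241141 + \left(624 + 307 - 4\right)} = \frac{1}{-241141 + 927} = \frac{1}{-240214} = - \frac{1}{240214}$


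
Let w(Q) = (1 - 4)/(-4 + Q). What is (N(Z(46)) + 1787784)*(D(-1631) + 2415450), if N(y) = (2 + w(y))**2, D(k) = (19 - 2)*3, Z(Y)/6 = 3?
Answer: 846406741485789/196 ≈ 4.3184e+12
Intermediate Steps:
Z(Y) = 18 (Z(Y) = 6*3 = 18)
D(k) = 51 (D(k) = 17*3 = 51)
w(Q) = -3/(-4 + Q)
N(y) = (2 - 3/(-4 + y))**2
(N(Z(46)) + 1787784)*(D(-1631) + 2415450) = ((-11 + 2*18)**2/(-4 + 18)**2 + 1787784)*(51 + 2415450) = ((-11 + 36)**2/14**2 + 1787784)*2415501 = (25**2*(1/196) + 1787784)*2415501 = (625*(1/196) + 1787784)*2415501 = (625/196 + 1787784)*2415501 = (350406289/196)*2415501 = 846406741485789/196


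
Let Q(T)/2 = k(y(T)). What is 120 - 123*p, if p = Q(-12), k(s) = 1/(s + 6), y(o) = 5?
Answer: 1074/11 ≈ 97.636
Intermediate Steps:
k(s) = 1/(6 + s)
Q(T) = 2/11 (Q(T) = 2/(6 + 5) = 2/11)
p = 2/11 ≈ 0.18182
120 - 123*p = 120 - 123*2/11 = 120 - 246/11 = 1074/11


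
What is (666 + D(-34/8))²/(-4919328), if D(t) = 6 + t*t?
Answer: -121903681/1259347968 ≈ -0.096799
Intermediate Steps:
D(t) = 6 + t²
(666 + D(-34/8))²/(-4919328) = (666 + (6 + (-34/8)²))²/(-4919328) = (666 + (6 + (-34*⅛)²))²*(-1/4919328) = (666 + (6 + (-17/4)²))²*(-1/4919328) = (666 + (6 + 289/16))²*(-1/4919328) = (666 + 385/16)²*(-1/4919328) = (11041/16)²*(-1/4919328) = (121903681/256)*(-1/4919328) = -121903681/1259347968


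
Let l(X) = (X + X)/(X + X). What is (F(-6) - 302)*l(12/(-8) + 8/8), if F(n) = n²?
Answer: -266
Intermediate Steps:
l(X) = 1 (l(X) = (2*X)/((2*X)) = (2*X)*(1/(2*X)) = 1)
(F(-6) - 302)*l(12/(-8) + 8/8) = ((-6)² - 302)*1 = (36 - 302)*1 = -266*1 = -266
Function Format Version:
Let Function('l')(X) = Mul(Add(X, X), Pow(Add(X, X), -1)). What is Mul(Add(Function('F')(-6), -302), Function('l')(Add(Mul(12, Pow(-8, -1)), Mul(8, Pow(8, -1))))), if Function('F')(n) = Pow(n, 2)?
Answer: -266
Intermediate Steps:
Function('l')(X) = 1 (Function('l')(X) = Mul(Mul(2, X), Pow(Mul(2, X), -1)) = Mul(Mul(2, X), Mul(Rational(1, 2), Pow(X, -1))) = 1)
Mul(Add(Function('F')(-6), -302), Function('l')(Add(Mul(12, Pow(-8, -1)), Mul(8, Pow(8, -1))))) = Mul(Add(Pow(-6, 2), -302), 1) = Mul(Add(36, -302), 1) = Mul(-266, 1) = -266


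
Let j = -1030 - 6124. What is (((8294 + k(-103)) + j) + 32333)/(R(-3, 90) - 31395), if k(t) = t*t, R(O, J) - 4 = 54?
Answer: -44082/31337 ≈ -1.4067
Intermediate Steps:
j = -7154
R(O, J) = 58 (R(O, J) = 4 + 54 = 58)
k(t) = t²
(((8294 + k(-103)) + j) + 32333)/(R(-3, 90) - 31395) = (((8294 + (-103)²) - 7154) + 32333)/(58 - 31395) = (((8294 + 10609) - 7154) + 32333)/(-31337) = ((18903 - 7154) + 32333)*(-1/31337) = (11749 + 32333)*(-1/31337) = 44082*(-1/31337) = -44082/31337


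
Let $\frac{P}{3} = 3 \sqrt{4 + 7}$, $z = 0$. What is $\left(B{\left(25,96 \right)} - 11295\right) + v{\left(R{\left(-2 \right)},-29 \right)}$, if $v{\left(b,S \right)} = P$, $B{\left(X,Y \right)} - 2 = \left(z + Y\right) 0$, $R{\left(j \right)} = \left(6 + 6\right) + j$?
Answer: $-11293 + 9 \sqrt{11} \approx -11263.0$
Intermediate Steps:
$R{\left(j \right)} = 12 + j$
$B{\left(X,Y \right)} = 2$ ($B{\left(X,Y \right)} = 2 + \left(0 + Y\right) 0 = 2 + Y 0 = 2 + 0 = 2$)
$P = 9 \sqrt{11}$ ($P = 3 \cdot 3 \sqrt{4 + 7} = 3 \cdot 3 \sqrt{11} = 9 \sqrt{11} \approx 29.85$)
$v{\left(b,S \right)} = 9 \sqrt{11}$
$\left(B{\left(25,96 \right)} - 11295\right) + v{\left(R{\left(-2 \right)},-29 \right)} = \left(2 - 11295\right) + 9 \sqrt{11} = -11293 + 9 \sqrt{11}$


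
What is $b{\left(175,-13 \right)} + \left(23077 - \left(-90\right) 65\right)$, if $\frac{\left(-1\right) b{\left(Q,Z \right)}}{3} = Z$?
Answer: $28966$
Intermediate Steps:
$b{\left(Q,Z \right)} = - 3 Z$
$b{\left(175,-13 \right)} + \left(23077 - \left(-90\right) 65\right) = \left(-3\right) \left(-13\right) + \left(23077 - \left(-90\right) 65\right) = 39 + \left(23077 - -5850\right) = 39 + \left(23077 + 5850\right) = 39 + 28927 = 28966$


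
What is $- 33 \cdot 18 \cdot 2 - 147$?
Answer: $-1335$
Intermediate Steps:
$- 33 \cdot 18 \cdot 2 - 147 = \left(-33\right) 36 - 147 = -1188 - 147 = -1335$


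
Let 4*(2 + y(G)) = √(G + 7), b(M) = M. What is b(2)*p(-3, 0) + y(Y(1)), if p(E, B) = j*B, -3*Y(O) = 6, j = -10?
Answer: -2 + √5/4 ≈ -1.4410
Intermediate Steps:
Y(O) = -2 (Y(O) = -⅓*6 = -2)
y(G) = -2 + √(7 + G)/4 (y(G) = -2 + √(G + 7)/4 = -2 + √(7 + G)/4)
p(E, B) = -10*B
b(2)*p(-3, 0) + y(Y(1)) = 2*(-10*0) + (-2 + √(7 - 2)/4) = 2*0 + (-2 + √5/4) = 0 + (-2 + √5/4) = -2 + √5/4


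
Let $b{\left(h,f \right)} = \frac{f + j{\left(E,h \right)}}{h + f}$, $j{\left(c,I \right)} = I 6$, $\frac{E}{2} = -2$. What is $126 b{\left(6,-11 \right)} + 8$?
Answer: $-622$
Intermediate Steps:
$E = -4$ ($E = 2 \left(-2\right) = -4$)
$j{\left(c,I \right)} = 6 I$
$b{\left(h,f \right)} = \frac{f + 6 h}{f + h}$ ($b{\left(h,f \right)} = \frac{f + 6 h}{h + f} = \frac{f + 6 h}{f + h}$)
$126 b{\left(6,-11 \right)} + 8 = 126 \frac{-11 + 6 \cdot 6}{-11 + 6} + 8 = 126 \frac{-11 + 36}{-5} + 8 = 126 \left(\left(- \frac{1}{5}\right) 25\right) + 8 = 126 \left(-5\right) + 8 = -630 + 8 = -622$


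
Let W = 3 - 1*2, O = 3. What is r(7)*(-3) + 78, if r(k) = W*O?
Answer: 69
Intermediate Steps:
W = 1 (W = 3 - 2 = 1)
r(k) = 3 (r(k) = 1*3 = 3)
r(7)*(-3) + 78 = 3*(-3) + 78 = -9 + 78 = 69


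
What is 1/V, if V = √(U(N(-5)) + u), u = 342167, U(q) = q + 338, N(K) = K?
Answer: √137/6850 ≈ 0.0017087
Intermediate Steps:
U(q) = 338 + q
V = 50*√137 (V = √((338 - 5) + 342167) = √(333 + 342167) = √342500 = 50*√137 ≈ 585.24)
1/V = 1/(50*√137) = √137/6850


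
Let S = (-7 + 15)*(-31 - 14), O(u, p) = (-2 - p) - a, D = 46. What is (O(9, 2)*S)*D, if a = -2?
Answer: 33120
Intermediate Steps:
O(u, p) = -p (O(u, p) = (-2 - p) - 1*(-2) = (-2 - p) + 2 = -p)
S = -360 (S = 8*(-45) = -360)
(O(9, 2)*S)*D = (-1*2*(-360))*46 = -2*(-360)*46 = 720*46 = 33120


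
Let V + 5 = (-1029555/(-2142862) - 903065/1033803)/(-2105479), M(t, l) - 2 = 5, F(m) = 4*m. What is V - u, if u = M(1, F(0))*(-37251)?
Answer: 1216215555835477098735053/4664261657953175094 ≈ 2.6075e+5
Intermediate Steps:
M(t, l) = 7 (M(t, l) = 2 + 5 = 7)
u = -260757 (u = 7*(-37251) = -260757)
V = -23321307418979251105/4664261657953175094 (V = -5 + (-1029555/(-2142862) - 903065/1033803)/(-2105479) = -5 + (-1029555*(-1/2142862) - 903065*1/1033803)*(-1/2105479) = -5 + (1029555/2142862 - 903065/1033803)*(-1/2105479) = -5 - 870786624365/2215297164186*(-1/2105479) = -5 + 870786624365/4664261657953175094 = -23321307418979251105/4664261657953175094 ≈ -5.0000)
V - u = -23321307418979251105/4664261657953175094 - 1*(-260757) = -23321307418979251105/4664261657953175094 + 260757 = 1216215555835477098735053/4664261657953175094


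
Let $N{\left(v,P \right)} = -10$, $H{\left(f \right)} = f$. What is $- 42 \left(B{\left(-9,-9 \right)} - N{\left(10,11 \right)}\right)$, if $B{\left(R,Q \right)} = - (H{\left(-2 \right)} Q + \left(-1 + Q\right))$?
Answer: $-84$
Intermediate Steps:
$B{\left(R,Q \right)} = 1 + Q$ ($B{\left(R,Q \right)} = - (- 2 Q + \left(-1 + Q\right)) = - (-1 - Q) = 1 + Q$)
$- 42 \left(B{\left(-9,-9 \right)} - N{\left(10,11 \right)}\right) = - 42 \left(\left(1 - 9\right) - -10\right) = - 42 \left(-8 + 10\right) = \left(-42\right) 2 = -84$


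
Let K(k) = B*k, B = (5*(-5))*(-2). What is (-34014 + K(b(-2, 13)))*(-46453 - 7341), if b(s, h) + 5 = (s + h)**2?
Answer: 1517743916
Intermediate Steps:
B = 50 (B = -25*(-2) = 50)
b(s, h) = -5 + (h + s)**2 (b(s, h) = -5 + (s + h)**2 = -5 + (h + s)**2)
K(k) = 50*k
(-34014 + K(b(-2, 13)))*(-46453 - 7341) = (-34014 + 50*(-5 + (13 - 2)**2))*(-46453 - 7341) = (-34014 + 50*(-5 + 11**2))*(-53794) = (-34014 + 50*(-5 + 121))*(-53794) = (-34014 + 50*116)*(-53794) = (-34014 + 5800)*(-53794) = -28214*(-53794) = 1517743916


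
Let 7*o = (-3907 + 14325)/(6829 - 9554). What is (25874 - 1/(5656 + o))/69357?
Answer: 930409904131/2494026442058 ≈ 0.37306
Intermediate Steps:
o = -10418/19075 (o = ((-3907 + 14325)/(6829 - 9554))/7 = (10418/(-2725))/7 = (10418*(-1/2725))/7 = (⅐)*(-10418/2725) = -10418/19075 ≈ -0.54616)
(25874 - 1/(5656 + o))/69357 = (25874 - 1/(5656 - 10418/19075))/69357 = (25874 - 1/107877782/19075)*(1/69357) = (25874 - 1*19075/107877782)*(1/69357) = (25874 - 19075/107877782)*(1/69357) = (2791229712393/107877782)*(1/69357) = 930409904131/2494026442058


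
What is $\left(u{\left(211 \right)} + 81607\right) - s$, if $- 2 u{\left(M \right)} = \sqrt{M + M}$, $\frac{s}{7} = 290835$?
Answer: $-1954238 - \frac{\sqrt{422}}{2} \approx -1.9542 \cdot 10^{6}$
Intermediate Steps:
$s = 2035845$ ($s = 7 \cdot 290835 = 2035845$)
$u{\left(M \right)} = - \frac{\sqrt{2} \sqrt{M}}{2}$ ($u{\left(M \right)} = - \frac{\sqrt{M + M}}{2} = - \frac{\sqrt{2 M}}{2} = - \frac{\sqrt{2} \sqrt{M}}{2}$)
$\left(u{\left(211 \right)} + 81607\right) - s = \left(- \frac{\sqrt{2} \sqrt{211}}{2} + 81607\right) - 2035845 = \left(- \frac{\sqrt{422}}{2} + 81607\right) - 2035845 = \left(81607 - \frac{\sqrt{422}}{2}\right) - 2035845 = -1954238 - \frac{\sqrt{422}}{2}$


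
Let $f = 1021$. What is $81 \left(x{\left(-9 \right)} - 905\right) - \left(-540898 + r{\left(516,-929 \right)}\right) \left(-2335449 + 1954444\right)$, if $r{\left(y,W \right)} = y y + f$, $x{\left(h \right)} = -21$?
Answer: $-104251044111$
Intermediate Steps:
$r{\left(y,W \right)} = 1021 + y^{2}$ ($r{\left(y,W \right)} = y y + 1021 = y^{2} + 1021 = 1021 + y^{2}$)
$81 \left(x{\left(-9 \right)} - 905\right) - \left(-540898 + r{\left(516,-929 \right)}\right) \left(-2335449 + 1954444\right) = 81 \left(-21 - 905\right) - \left(-540898 + \left(1021 + 516^{2}\right)\right) \left(-2335449 + 1954444\right) = 81 \left(-926\right) - \left(-540898 + \left(1021 + 266256\right)\right) \left(-381005\right) = -75006 - \left(-540898 + 267277\right) \left(-381005\right) = -75006 - \left(-273621\right) \left(-381005\right) = -75006 - 104250969105 = -104251044111$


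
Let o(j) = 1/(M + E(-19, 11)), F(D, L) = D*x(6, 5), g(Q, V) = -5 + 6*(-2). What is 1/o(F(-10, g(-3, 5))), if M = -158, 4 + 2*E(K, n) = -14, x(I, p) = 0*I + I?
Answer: -167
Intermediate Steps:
x(I, p) = I (x(I, p) = 0 + I = I)
E(K, n) = -9 (E(K, n) = -2 + (½)*(-14) = -2 - 7 = -9)
g(Q, V) = -17 (g(Q, V) = -5 - 12 = -17)
F(D, L) = 6*D (F(D, L) = D*6 = 6*D)
o(j) = -1/167 (o(j) = 1/(-158 - 9) = 1/(-167) = -1/167)
1/o(F(-10, g(-3, 5))) = 1/(-1/167) = -167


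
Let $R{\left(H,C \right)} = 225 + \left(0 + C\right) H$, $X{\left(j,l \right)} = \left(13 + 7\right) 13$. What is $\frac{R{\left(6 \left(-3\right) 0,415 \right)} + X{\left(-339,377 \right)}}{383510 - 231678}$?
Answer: $\frac{485}{151832} \approx 0.0031943$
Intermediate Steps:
$X{\left(j,l \right)} = 260$ ($X{\left(j,l \right)} = 20 \cdot 13 = 260$)
$R{\left(H,C \right)} = 225 + C H$
$\frac{R{\left(6 \left(-3\right) 0,415 \right)} + X{\left(-339,377 \right)}}{383510 - 231678} = \frac{\left(225 + 415 \cdot 6 \left(-3\right) 0\right) + 260}{383510 - 231678} = \frac{\left(225 + 415 \left(\left(-18\right) 0\right)\right) + 260}{151832} = \left(\left(225 + 415 \cdot 0\right) + 260\right) \frac{1}{151832} = \left(\left(225 + 0\right) + 260\right) \frac{1}{151832} = \left(225 + 260\right) \frac{1}{151832} = 485 \cdot \frac{1}{151832} = \frac{485}{151832}$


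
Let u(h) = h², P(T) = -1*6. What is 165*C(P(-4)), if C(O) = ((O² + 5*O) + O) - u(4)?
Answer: -2640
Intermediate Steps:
P(T) = -6
C(O) = -16 + O² + 6*O (C(O) = ((O² + 5*O) + O) - 1*4² = (O² + 6*O) - 1*16 = (O² + 6*O) - 16 = -16 + O² + 6*O)
165*C(P(-4)) = 165*(-16 + (-6)² + 6*(-6)) = 165*(-16 + 36 - 36) = 165*(-16) = -2640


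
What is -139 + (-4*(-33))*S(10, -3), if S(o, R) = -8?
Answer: -1195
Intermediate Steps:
-139 + (-4*(-33))*S(10, -3) = -139 - 4*(-33)*(-8) = -139 + 132*(-8) = -139 - 1056 = -1195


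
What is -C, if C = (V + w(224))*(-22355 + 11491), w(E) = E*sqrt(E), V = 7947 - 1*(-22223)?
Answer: 327766880 + 9734144*sqrt(14) ≈ 3.6419e+8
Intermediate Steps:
V = 30170 (V = 7947 + 22223 = 30170)
w(E) = E**(3/2)
C = -327766880 - 9734144*sqrt(14) (C = (30170 + 224**(3/2))*(-22355 + 11491) = (30170 + 896*sqrt(14))*(-10864) = -327766880 - 9734144*sqrt(14) ≈ -3.6419e+8)
-C = -(-327766880 - 9734144*sqrt(14)) = 327766880 + 9734144*sqrt(14)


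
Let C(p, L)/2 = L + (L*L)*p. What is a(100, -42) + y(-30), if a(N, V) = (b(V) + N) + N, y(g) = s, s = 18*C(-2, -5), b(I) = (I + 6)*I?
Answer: -268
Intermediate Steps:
b(I) = I*(6 + I) (b(I) = (6 + I)*I = I*(6 + I))
C(p, L) = 2*L + 2*p*L**2 (C(p, L) = 2*(L + (L*L)*p) = 2*(L + L**2*p) = 2*(L + p*L**2) = 2*L + 2*p*L**2)
s = -1980 (s = 18*(2*(-5)*(1 - 5*(-2))) = 18*(2*(-5)*(1 + 10)) = 18*(2*(-5)*11) = 18*(-110) = -1980)
y(g) = -1980
a(N, V) = 2*N + V*(6 + V) (a(N, V) = (V*(6 + V) + N) + N = (N + V*(6 + V)) + N = 2*N + V*(6 + V))
a(100, -42) + y(-30) = (2*100 - 42*(6 - 42)) - 1980 = (200 - 42*(-36)) - 1980 = (200 + 1512) - 1980 = 1712 - 1980 = -268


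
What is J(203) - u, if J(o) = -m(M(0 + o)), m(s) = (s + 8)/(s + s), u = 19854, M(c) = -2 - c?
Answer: -8140337/410 ≈ -19854.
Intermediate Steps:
m(s) = (8 + s)/(2*s) (m(s) = (8 + s)/((2*s)) = (8 + s)*(1/(2*s)) = (8 + s)/(2*s))
J(o) = -(6 - o)/(2*(-2 - o)) (J(o) = -(8 + (-2 - (0 + o)))/(2*(-2 - (0 + o))) = -(8 + (-2 - o))/(2*(-2 - o)) = -(6 - o)/(2*(-2 - o)))
J(203) - u = (6 - 1*203)/(2*(2 + 203)) - 1*19854 = (½)*(6 - 203)/205 - 19854 = (½)*(1/205)*(-197) - 19854 = -197/410 - 19854 = -8140337/410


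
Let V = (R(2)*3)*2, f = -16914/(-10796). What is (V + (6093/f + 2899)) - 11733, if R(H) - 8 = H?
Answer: -13770568/2819 ≈ -4884.9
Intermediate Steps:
f = 8457/5398 (f = -16914*(-1/10796) = 8457/5398 ≈ 1.5667)
R(H) = 8 + H
V = 60 (V = ((8 + 2)*3)*2 = (10*3)*2 = 30*2 = 60)
(V + (6093/f + 2899)) - 11733 = (60 + (6093/(8457/5398) + 2899)) - 11733 = (60 + (6093*(5398/8457) + 2899)) - 11733 = (60 + (10963338/2819 + 2899)) - 11733 = (60 + 19135619/2819) - 11733 = 19304759/2819 - 11733 = -13770568/2819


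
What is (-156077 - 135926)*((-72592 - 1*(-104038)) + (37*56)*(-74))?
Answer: 35589909646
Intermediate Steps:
(-156077 - 135926)*((-72592 - 1*(-104038)) + (37*56)*(-74)) = -292003*((-72592 + 104038) + 2072*(-74)) = -292003*(31446 - 153328) = -292003*(-121882) = 35589909646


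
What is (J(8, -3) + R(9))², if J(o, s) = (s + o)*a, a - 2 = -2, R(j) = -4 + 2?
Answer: 4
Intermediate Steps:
R(j) = -2
a = 0 (a = 2 - 2 = 0)
J(o, s) = 0 (J(o, s) = (s + o)*0 = (o + s)*0 = 0)
(J(8, -3) + R(9))² = (0 - 2)² = (-2)² = 4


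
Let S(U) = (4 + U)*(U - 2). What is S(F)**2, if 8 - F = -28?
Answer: 1849600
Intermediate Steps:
F = 36 (F = 8 - 1*(-28) = 8 + 28 = 36)
S(U) = (-2 + U)*(4 + U) (S(U) = (4 + U)*(-2 + U) = (-2 + U)*(4 + U))
S(F)**2 = (-8 + 36**2 + 2*36)**2 = (-8 + 1296 + 72)**2 = 1360**2 = 1849600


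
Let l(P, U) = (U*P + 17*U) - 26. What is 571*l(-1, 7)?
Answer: 49106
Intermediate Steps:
l(P, U) = -26 + 17*U + P*U (l(P, U) = (P*U + 17*U) - 26 = (17*U + P*U) - 26 = -26 + 17*U + P*U)
571*l(-1, 7) = 571*(-26 + 17*7 - 1*7) = 571*(-26 + 119 - 7) = 571*86 = 49106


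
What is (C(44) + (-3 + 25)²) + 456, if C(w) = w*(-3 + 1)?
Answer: 852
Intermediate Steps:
C(w) = -2*w (C(w) = w*(-2) = -2*w)
(C(44) + (-3 + 25)²) + 456 = (-2*44 + (-3 + 25)²) + 456 = (-88 + 22²) + 456 = (-88 + 484) + 456 = 396 + 456 = 852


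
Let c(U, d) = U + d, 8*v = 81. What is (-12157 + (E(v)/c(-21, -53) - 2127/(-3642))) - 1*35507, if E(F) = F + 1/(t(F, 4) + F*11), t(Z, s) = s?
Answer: -15808785655485/331674512 ≈ -47664.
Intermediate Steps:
v = 81/8 (v = (⅛)*81 = 81/8 ≈ 10.125)
E(F) = F + 1/(4 + 11*F) (E(F) = F + 1/(4 + F*11) = F + 1/(4 + 11*F))
(-12157 + (E(v)/c(-21, -53) - 2127/(-3642))) - 1*35507 = (-12157 + (((1 + 4*(81/8) + 11*(81/8)²)/(4 + 11*(81/8)))/(-21 - 53) - 2127/(-3642))) - 1*35507 = (-12157 + (((1 + 81/2 + 11*(6561/64))/(4 + 891/8))/(-74) - 2127*(-1/3642))) - 35507 = (-12157 + (((1 + 81/2 + 72171/64)/(923/8))*(-1/74) + 709/1214)) - 35507 = (-12157 + (((8/923)*(74827/64))*(-1/74) + 709/1214)) - 35507 = (-12157 + ((74827/7384)*(-1/74) + 709/1214)) - 35507 = (-12157 + (-74827/546416 + 709/1214)) - 35507 = (-12157 + 148284483/331674512) - 35507 = -4032018757901/331674512 - 35507 = -15808785655485/331674512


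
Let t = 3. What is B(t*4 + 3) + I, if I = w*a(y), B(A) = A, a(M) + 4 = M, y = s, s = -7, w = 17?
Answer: -172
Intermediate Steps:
y = -7
a(M) = -4 + M
I = -187 (I = 17*(-4 - 7) = 17*(-11) = -187)
B(t*4 + 3) + I = (3*4 + 3) - 187 = (12 + 3) - 187 = 15 - 187 = -172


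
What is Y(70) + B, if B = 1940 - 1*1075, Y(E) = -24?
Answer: 841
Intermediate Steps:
B = 865 (B = 1940 - 1075 = 865)
Y(70) + B = -24 + 865 = 841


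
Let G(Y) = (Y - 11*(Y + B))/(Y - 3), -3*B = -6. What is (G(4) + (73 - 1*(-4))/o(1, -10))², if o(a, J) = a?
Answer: 225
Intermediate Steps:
B = 2 (B = -⅓*(-6) = 2)
G(Y) = (-22 - 10*Y)/(-3 + Y) (G(Y) = (Y - 11*(Y + 2))/(Y - 3) = (Y - 11*(2 + Y))/(-3 + Y) = (Y + (-22 - 11*Y))/(-3 + Y) = (-22 - 10*Y)/(-3 + Y))
(G(4) + (73 - 1*(-4))/o(1, -10))² = (2*(-11 - 5*4)/(-3 + 4) + (73 - 1*(-4))/1)² = (2*(-11 - 20)/1 + (73 + 4)*1)² = (2*1*(-31) + 77*1)² = (-62 + 77)² = 15² = 225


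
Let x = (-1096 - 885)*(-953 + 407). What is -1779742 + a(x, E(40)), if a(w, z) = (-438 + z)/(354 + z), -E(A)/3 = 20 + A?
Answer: -51612621/29 ≈ -1.7797e+6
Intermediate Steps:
x = 1081626 (x = -1981*(-546) = 1081626)
E(A) = -60 - 3*A (E(A) = -3*(20 + A) = -60 - 3*A)
a(w, z) = (-438 + z)/(354 + z)
-1779742 + a(x, E(40)) = -1779742 + (-438 + (-60 - 3*40))/(354 + (-60 - 3*40)) = -1779742 + (-438 + (-60 - 120))/(354 + (-60 - 120)) = -1779742 + (-438 - 180)/(354 - 180) = -1779742 - 618/174 = -1779742 + (1/174)*(-618) = -1779742 - 103/29 = -51612621/29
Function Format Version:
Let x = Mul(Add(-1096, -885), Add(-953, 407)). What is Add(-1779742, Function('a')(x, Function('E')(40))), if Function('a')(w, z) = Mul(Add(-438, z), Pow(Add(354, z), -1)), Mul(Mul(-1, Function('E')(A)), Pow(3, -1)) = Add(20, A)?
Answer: Rational(-51612621, 29) ≈ -1.7797e+6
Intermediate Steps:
x = 1081626 (x = Mul(-1981, -546) = 1081626)
Function('E')(A) = Add(-60, Mul(-3, A)) (Function('E')(A) = Mul(-3, Add(20, A)) = Add(-60, Mul(-3, A)))
Function('a')(w, z) = Mul(Pow(Add(354, z), -1), Add(-438, z))
Add(-1779742, Function('a')(x, Function('E')(40))) = Add(-1779742, Mul(Pow(Add(354, Add(-60, Mul(-3, 40))), -1), Add(-438, Add(-60, Mul(-3, 40))))) = Add(-1779742, Mul(Pow(Add(354, Add(-60, -120)), -1), Add(-438, Add(-60, -120)))) = Add(-1779742, Mul(Pow(Add(354, -180), -1), Add(-438, -180))) = Add(-1779742, Mul(Pow(174, -1), -618)) = Add(-1779742, Mul(Rational(1, 174), -618)) = Add(-1779742, Rational(-103, 29)) = Rational(-51612621, 29)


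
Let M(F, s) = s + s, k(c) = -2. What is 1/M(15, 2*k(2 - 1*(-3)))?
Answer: -⅛ ≈ -0.12500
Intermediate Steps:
M(F, s) = 2*s
1/M(15, 2*k(2 - 1*(-3))) = 1/(2*(2*(-2))) = 1/(2*(-4)) = 1/(-8) = -⅛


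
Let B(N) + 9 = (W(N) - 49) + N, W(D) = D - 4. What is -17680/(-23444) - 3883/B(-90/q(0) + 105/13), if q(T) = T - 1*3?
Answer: -295044139/1078424 ≈ -273.59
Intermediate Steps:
q(T) = -3 + T (q(T) = T - 3 = -3 + T)
W(D) = -4 + D
B(N) = -62 + 2*N (B(N) = -9 + (((-4 + N) - 49) + N) = -9 + ((-53 + N) + N) = -9 + (-53 + 2*N) = -62 + 2*N)
-17680/(-23444) - 3883/B(-90/q(0) + 105/13) = -17680/(-23444) - 3883/(-62 + 2*(-90/(-3 + 0) + 105/13)) = -17680*(-1/23444) - 3883/(-62 + 2*(-90/(-3) + 105*(1/13))) = 4420/5861 - 3883/(-62 + 2*(-90*(-1/3) + 105/13)) = 4420/5861 - 3883/(-62 + 2*(30 + 105/13)) = 4420/5861 - 3883/(-62 + 2*(495/13)) = 4420/5861 - 3883/(-62 + 990/13) = 4420/5861 - 3883/184/13 = 4420/5861 - 3883*13/184 = 4420/5861 - 50479/184 = -295044139/1078424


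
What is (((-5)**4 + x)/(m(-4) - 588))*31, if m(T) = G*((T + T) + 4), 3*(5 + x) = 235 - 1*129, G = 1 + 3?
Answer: -30473/906 ≈ -33.635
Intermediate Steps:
G = 4
x = 91/3 (x = -5 + (235 - 1*129)/3 = -5 + (235 - 129)/3 = -5 + (1/3)*106 = -5 + 106/3 = 91/3 ≈ 30.333)
m(T) = 16 + 8*T (m(T) = 4*((T + T) + 4) = 4*(2*T + 4) = 4*(4 + 2*T) = 16 + 8*T)
(((-5)**4 + x)/(m(-4) - 588))*31 = (((-5)**4 + 91/3)/((16 + 8*(-4)) - 588))*31 = ((625 + 91/3)/((16 - 32) - 588))*31 = (1966/(3*(-16 - 588)))*31 = ((1966/3)/(-604))*31 = ((1966/3)*(-1/604))*31 = -983/906*31 = -30473/906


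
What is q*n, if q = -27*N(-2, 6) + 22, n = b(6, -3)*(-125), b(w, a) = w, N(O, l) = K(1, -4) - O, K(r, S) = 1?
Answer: 44250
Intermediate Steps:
N(O, l) = 1 - O
n = -750 (n = 6*(-125) = -750)
q = -59 (q = -27*(1 - 1*(-2)) + 22 = -27*(1 + 2) + 22 = -27*3 + 22 = -81 + 22 = -59)
q*n = -59*(-750) = 44250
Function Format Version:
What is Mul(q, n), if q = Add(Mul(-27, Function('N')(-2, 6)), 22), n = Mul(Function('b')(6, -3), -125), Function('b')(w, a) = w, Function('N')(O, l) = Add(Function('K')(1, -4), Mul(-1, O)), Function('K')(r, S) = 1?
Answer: 44250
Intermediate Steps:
Function('N')(O, l) = Add(1, Mul(-1, O))
n = -750 (n = Mul(6, -125) = -750)
q = -59 (q = Add(Mul(-27, Add(1, Mul(-1, -2))), 22) = Add(Mul(-27, Add(1, 2)), 22) = Add(Mul(-27, 3), 22) = Add(-81, 22) = -59)
Mul(q, n) = Mul(-59, -750) = 44250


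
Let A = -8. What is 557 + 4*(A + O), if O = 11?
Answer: 569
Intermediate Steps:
557 + 4*(A + O) = 557 + 4*(-8 + 11) = 557 + 4*3 = 557 + 12 = 569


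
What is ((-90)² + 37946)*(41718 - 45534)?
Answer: -175711536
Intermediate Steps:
((-90)² + 37946)*(41718 - 45534) = (8100 + 37946)*(-3816) = 46046*(-3816) = -175711536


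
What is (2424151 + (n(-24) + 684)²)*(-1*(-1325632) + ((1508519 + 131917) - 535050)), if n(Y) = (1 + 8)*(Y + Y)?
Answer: 6047534082790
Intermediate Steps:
n(Y) = 18*Y (n(Y) = 9*(2*Y) = 18*Y)
(2424151 + (n(-24) + 684)²)*(-1*(-1325632) + ((1508519 + 131917) - 535050)) = (2424151 + (18*(-24) + 684)²)*(-1*(-1325632) + ((1508519 + 131917) - 535050)) = (2424151 + (-432 + 684)²)*(1325632 + (1640436 - 535050)) = (2424151 + 252²)*(1325632 + 1105386) = (2424151 + 63504)*2431018 = 2487655*2431018 = 6047534082790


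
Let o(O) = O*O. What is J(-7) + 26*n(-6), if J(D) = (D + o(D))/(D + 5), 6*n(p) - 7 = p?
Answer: -50/3 ≈ -16.667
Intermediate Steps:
n(p) = 7/6 + p/6
o(O) = O²
J(D) = (D + D²)/(5 + D) (J(D) = (D + D²)/(D + 5) = (D + D²)/(5 + D))
J(-7) + 26*n(-6) = -7*(1 - 7)/(5 - 7) + 26*(7/6 + (⅙)*(-6)) = -7*(-6)/(-2) + 26*(7/6 - 1) = -7*(-½)*(-6) + 26*(⅙) = -21 + 13/3 = -50/3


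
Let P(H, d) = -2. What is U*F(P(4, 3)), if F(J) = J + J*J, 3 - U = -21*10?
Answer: 426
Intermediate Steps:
U = 213 (U = 3 - (-21)*10 = 3 - 1*(-210) = 3 + 210 = 213)
F(J) = J + J²
U*F(P(4, 3)) = 213*(-2*(1 - 2)) = 213*(-2*(-1)) = 213*2 = 426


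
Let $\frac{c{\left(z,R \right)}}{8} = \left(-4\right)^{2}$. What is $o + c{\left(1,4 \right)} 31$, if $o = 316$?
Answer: $4284$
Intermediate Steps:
$c{\left(z,R \right)} = 128$ ($c{\left(z,R \right)} = 8 \left(-4\right)^{2} = 8 \cdot 16 = 128$)
$o + c{\left(1,4 \right)} 31 = 316 + 128 \cdot 31 = 316 + 3968 = 4284$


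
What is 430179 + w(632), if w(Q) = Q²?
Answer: 829603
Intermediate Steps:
430179 + w(632) = 430179 + 632² = 430179 + 399424 = 829603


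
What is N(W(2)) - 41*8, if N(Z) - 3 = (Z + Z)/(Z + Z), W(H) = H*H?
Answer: -324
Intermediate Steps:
W(H) = H²
N(Z) = 4 (N(Z) = 3 + (Z + Z)/(Z + Z) = 3 + (2*Z)/((2*Z)) = 3 + (2*Z)*(1/(2*Z)) = 3 + 1 = 4)
N(W(2)) - 41*8 = 4 - 41*8 = 4 - 328 = -324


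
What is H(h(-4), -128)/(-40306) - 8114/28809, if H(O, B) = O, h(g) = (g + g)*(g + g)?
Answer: -164443330/580587777 ≈ -0.28324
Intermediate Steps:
h(g) = 4*g² (h(g) = (2*g)*(2*g) = 4*g²)
H(h(-4), -128)/(-40306) - 8114/28809 = (4*(-4)²)/(-40306) - 8114/28809 = (4*16)*(-1/40306) - 8114*1/28809 = 64*(-1/40306) - 8114/28809 = -32/20153 - 8114/28809 = -164443330/580587777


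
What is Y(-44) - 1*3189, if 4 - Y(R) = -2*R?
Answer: -3273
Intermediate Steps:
Y(R) = 4 + 2*R (Y(R) = 4 - (-2)*R = 4 + 2*R)
Y(-44) - 1*3189 = (4 + 2*(-44)) - 1*3189 = (4 - 88) - 3189 = -84 - 3189 = -3273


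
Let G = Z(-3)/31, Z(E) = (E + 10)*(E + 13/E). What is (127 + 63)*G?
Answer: -29260/93 ≈ -314.62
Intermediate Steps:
Z(E) = (10 + E)*(E + 13/E)
G = -154/93 (G = (13 + (-3)² + 10*(-3) + 130/(-3))/31 = (13 + 9 - 30 + 130*(-⅓))*(1/31) = (13 + 9 - 30 - 130/3)*(1/31) = -154/3*1/31 = -154/93 ≈ -1.6559)
(127 + 63)*G = (127 + 63)*(-154/93) = 190*(-154/93) = -29260/93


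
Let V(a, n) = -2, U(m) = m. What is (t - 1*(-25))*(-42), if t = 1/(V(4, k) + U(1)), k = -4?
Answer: -1008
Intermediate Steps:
t = -1 (t = 1/(-2 + 1) = 1/(-1) = -1)
(t - 1*(-25))*(-42) = (-1 - 1*(-25))*(-42) = (-1 + 25)*(-42) = 24*(-42) = -1008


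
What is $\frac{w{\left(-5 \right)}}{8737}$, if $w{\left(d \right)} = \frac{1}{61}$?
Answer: $\frac{1}{532957} \approx 1.8763 \cdot 10^{-6}$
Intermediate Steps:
$w{\left(d \right)} = \frac{1}{61}$
$\frac{w{\left(-5 \right)}}{8737} = \frac{1}{61 \cdot 8737} = \frac{1}{61} \cdot \frac{1}{8737} = \frac{1}{532957}$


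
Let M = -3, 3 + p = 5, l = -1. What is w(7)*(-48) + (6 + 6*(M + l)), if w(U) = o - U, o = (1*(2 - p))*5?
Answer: 318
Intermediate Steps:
p = 2 (p = -3 + 5 = 2)
o = 0 (o = (1*(2 - 1*2))*5 = (1*(2 - 2))*5 = (1*0)*5 = 0*5 = 0)
w(U) = -U (w(U) = 0 - U = -U)
w(7)*(-48) + (6 + 6*(M + l)) = -1*7*(-48) + (6 + 6*(-3 - 1)) = -7*(-48) + (6 + 6*(-4)) = 336 + (6 - 24) = 336 - 18 = 318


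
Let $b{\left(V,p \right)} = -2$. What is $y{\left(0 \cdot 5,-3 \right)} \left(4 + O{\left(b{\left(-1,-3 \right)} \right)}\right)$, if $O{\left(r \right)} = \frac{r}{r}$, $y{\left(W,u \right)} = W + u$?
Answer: $-15$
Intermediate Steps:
$O{\left(r \right)} = 1$
$y{\left(0 \cdot 5,-3 \right)} \left(4 + O{\left(b{\left(-1,-3 \right)} \right)}\right) = \left(0 \cdot 5 - 3\right) \left(4 + 1\right) = \left(0 - 3\right) 5 = \left(-3\right) 5 = -15$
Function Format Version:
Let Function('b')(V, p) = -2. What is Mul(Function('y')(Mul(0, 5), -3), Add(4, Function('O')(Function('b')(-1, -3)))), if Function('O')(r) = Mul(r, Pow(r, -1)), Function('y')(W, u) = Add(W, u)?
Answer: -15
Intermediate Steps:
Function('O')(r) = 1
Mul(Function('y')(Mul(0, 5), -3), Add(4, Function('O')(Function('b')(-1, -3)))) = Mul(Add(Mul(0, 5), -3), Add(4, 1)) = Mul(Add(0, -3), 5) = Mul(-3, 5) = -15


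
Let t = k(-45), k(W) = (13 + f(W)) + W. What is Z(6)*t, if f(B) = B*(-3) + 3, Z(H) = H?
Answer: 636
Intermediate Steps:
f(B) = 3 - 3*B (f(B) = -3*B + 3 = 3 - 3*B)
k(W) = 16 - 2*W (k(W) = (13 + (3 - 3*W)) + W = (16 - 3*W) + W = 16 - 2*W)
t = 106 (t = 16 - 2*(-45) = 16 + 90 = 106)
Z(6)*t = 6*106 = 636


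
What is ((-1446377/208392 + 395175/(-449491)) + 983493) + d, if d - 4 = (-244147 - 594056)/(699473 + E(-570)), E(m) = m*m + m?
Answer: 94316497771431288478415/95899963300619016 ≈ 9.8349e+5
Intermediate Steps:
E(m) = m + m² (E(m) = m² + m = m + m²)
d = 3257009/1023803 (d = 4 + (-244147 - 594056)/(699473 - 570*(1 - 570)) = 4 - 838203/(699473 - 570*(-569)) = 4 - 838203/(699473 + 324330) = 4 - 838203/1023803 = 3257009/1023803 ≈ 3.1813)
((-1446377/208392 + 395175/(-449491)) + 983493) + d = ((-1446377/208392 + 395175/(-449491)) + 983493) + 3257009/1023803 = ((-1446377*1/208392 + 395175*(-1/449491)) + 983493) + 3257009/1023803 = ((-1446377/208392 - 395175/449491) + 983493) + 3257009/1023803 = (-732484752707/93670328472 + 983493) + 3257009/1023803 = 92123379875159989/93670328472 + 3257009/1023803 = 94316497771431288478415/95899963300619016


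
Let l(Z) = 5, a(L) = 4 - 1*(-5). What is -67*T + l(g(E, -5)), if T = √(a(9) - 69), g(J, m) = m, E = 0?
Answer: 5 - 134*I*√15 ≈ 5.0 - 518.98*I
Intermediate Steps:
a(L) = 9 (a(L) = 4 + 5 = 9)
T = 2*I*√15 (T = √(9 - 69) = √(-60) = 2*I*√15 ≈ 7.746*I)
-67*T + l(g(E, -5)) = -134*I*√15 + 5 = 5 - 134*I*√15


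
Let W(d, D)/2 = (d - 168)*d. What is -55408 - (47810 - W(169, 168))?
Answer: -102880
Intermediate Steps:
W(d, D) = 2*d*(-168 + d) (W(d, D) = 2*((d - 168)*d) = 2*((-168 + d)*d) = 2*(d*(-168 + d)) = 2*d*(-168 + d))
-55408 - (47810 - W(169, 168)) = -55408 - (47810 - 2*169*(-168 + 169)) = -55408 - (47810 - 2*169) = -55408 - (47810 - 1*338) = -55408 - (47810 - 338) = -55408 - 1*47472 = -55408 - 47472 = -102880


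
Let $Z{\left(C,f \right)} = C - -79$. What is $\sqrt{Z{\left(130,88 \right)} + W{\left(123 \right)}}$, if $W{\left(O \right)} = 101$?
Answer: $\sqrt{310} \approx 17.607$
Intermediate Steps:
$Z{\left(C,f \right)} = 79 + C$ ($Z{\left(C,f \right)} = C + 79 = 79 + C$)
$\sqrt{Z{\left(130,88 \right)} + W{\left(123 \right)}} = \sqrt{\left(79 + 130\right) + 101} = \sqrt{209 + 101} = \sqrt{310}$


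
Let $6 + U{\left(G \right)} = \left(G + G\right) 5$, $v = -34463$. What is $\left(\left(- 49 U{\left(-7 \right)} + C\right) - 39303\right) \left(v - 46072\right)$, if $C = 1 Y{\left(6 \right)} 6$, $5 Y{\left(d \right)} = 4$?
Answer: $2864968197$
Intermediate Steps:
$Y{\left(d \right)} = \frac{4}{5}$ ($Y{\left(d \right)} = \frac{1}{5} \cdot 4 = \frac{4}{5}$)
$U{\left(G \right)} = -6 + 10 G$ ($U{\left(G \right)} = -6 + \left(G + G\right) 5 = -6 + 2 G 5 = -6 + 10 G$)
$C = \frac{24}{5}$ ($C = 1 \cdot \frac{4}{5} \cdot 6 = \frac{4}{5} \cdot 6 = \frac{24}{5} \approx 4.8$)
$\left(\left(- 49 U{\left(-7 \right)} + C\right) - 39303\right) \left(v - 46072\right) = \left(\left(- 49 \left(-6 + 10 \left(-7\right)\right) + \frac{24}{5}\right) - 39303\right) \left(-34463 - 46072\right) = \left(\left(- 49 \left(-6 - 70\right) + \frac{24}{5}\right) - 39303\right) \left(-80535\right) = \left(\left(\left(-49\right) \left(-76\right) + \frac{24}{5}\right) - 39303\right) \left(-80535\right) = \left(\left(3724 + \frac{24}{5}\right) - 39303\right) \left(-80535\right) = \left(\frac{18644}{5} - 39303\right) \left(-80535\right) = \left(- \frac{177871}{5}\right) \left(-80535\right) = 2864968197$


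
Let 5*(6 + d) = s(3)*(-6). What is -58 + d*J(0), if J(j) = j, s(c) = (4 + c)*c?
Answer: -58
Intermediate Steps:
s(c) = c*(4 + c)
d = -156/5 (d = -6 + ((3*(4 + 3))*(-6))/5 = -6 + ((3*7)*(-6))/5 = -6 + (21*(-6))/5 = -6 + (⅕)*(-126) = -6 - 126/5 = -156/5 ≈ -31.200)
-58 + d*J(0) = -58 - 156/5*0 = -58 + 0 = -58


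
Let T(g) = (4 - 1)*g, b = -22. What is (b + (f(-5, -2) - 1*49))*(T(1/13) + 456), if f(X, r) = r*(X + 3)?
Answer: -397377/13 ≈ -30567.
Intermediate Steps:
f(X, r) = r*(3 + X)
T(g) = 3*g
(b + (f(-5, -2) - 1*49))*(T(1/13) + 456) = (-22 + (-2*(3 - 5) - 1*49))*(3/13 + 456) = (-22 + (-2*(-2) - 49))*(3*(1/13) + 456) = (-22 + (4 - 49))*(3/13 + 456) = (-22 - 45)*(5931/13) = -67*5931/13 = -397377/13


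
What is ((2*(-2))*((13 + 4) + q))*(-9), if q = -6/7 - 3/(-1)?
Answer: 4824/7 ≈ 689.14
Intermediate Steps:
q = 15/7 (q = -6*⅐ - 3*(-1) = -6/7 + 3 = 15/7 ≈ 2.1429)
((2*(-2))*((13 + 4) + q))*(-9) = ((2*(-2))*((13 + 4) + 15/7))*(-9) = -4*(17 + 15/7)*(-9) = -4*134/7*(-9) = -536/7*(-9) = 4824/7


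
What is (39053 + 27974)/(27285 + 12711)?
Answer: 67027/39996 ≈ 1.6758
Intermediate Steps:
(39053 + 27974)/(27285 + 12711) = 67027/39996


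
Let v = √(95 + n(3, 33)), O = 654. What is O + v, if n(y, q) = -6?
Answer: 654 + √89 ≈ 663.43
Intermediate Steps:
v = √89 (v = √(95 - 6) = √89 ≈ 9.4340)
O + v = 654 + √89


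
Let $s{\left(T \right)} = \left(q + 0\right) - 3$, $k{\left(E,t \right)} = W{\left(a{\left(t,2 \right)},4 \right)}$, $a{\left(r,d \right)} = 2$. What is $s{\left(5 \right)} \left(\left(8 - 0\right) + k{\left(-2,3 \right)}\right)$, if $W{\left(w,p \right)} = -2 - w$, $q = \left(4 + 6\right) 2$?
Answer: $68$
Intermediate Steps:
$q = 20$ ($q = 10 \cdot 2 = 20$)
$k{\left(E,t \right)} = -4$ ($k{\left(E,t \right)} = -2 - 2 = -4$)
$s{\left(T \right)} = 17$ ($s{\left(T \right)} = \left(20 + 0\right) - 3 = 20 - 3 = 17$)
$s{\left(5 \right)} \left(\left(8 - 0\right) + k{\left(-2,3 \right)}\right) = 17 \left(\left(8 - 0\right) - 4\right) = 17 \left(\left(8 + 0\right) - 4\right) = 17 \left(8 - 4\right) = 17 \cdot 4 = 68$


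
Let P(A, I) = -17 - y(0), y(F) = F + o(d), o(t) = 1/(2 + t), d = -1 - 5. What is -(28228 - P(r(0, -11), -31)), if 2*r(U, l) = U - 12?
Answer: -112979/4 ≈ -28245.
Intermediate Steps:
d = -6
r(U, l) = -6 + U/2 (r(U, l) = (U - 12)/2 = (-12 + U)/2 = -6 + U/2)
y(F) = -1/4 + F (y(F) = F + 1/(2 - 6) = F + 1/(-4) = F - 1/4 = -1/4 + F)
P(A, I) = -67/4 (P(A, I) = -17 - (-1/4 + 0) = -17 - 1*(-1/4) = -17 + 1/4 = -67/4)
-(28228 - P(r(0, -11), -31)) = -(28228 - 1*(-67/4)) = -(28228 + 67/4) = -1*112979/4 = -112979/4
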